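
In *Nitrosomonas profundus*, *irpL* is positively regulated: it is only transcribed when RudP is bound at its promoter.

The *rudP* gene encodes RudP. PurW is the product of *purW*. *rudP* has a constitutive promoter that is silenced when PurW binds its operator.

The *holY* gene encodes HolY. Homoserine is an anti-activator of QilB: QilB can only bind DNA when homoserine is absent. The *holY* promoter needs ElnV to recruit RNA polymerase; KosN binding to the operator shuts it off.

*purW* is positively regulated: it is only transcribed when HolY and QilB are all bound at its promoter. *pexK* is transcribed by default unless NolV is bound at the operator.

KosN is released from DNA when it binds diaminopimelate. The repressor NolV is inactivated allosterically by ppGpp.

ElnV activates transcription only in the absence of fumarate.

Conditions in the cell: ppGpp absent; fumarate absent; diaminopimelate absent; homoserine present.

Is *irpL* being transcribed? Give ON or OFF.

ON

Fumarate is absent, so ElnV is active.
Diaminopimelate is absent, so KosN is active.
With repressor KosN bound, *holY* is not transcribed.
So HolY is not produced.
Homoserine is present, so QilB is inactive.
Required activator HolY is absent, so *purW* is not transcribed.
So PurW is not produced.
With no repressor bound, *rudP* is transcribed.
So RudP is produced and active.
No repressor is bound and RudP is active, so *irpL* is transcribed.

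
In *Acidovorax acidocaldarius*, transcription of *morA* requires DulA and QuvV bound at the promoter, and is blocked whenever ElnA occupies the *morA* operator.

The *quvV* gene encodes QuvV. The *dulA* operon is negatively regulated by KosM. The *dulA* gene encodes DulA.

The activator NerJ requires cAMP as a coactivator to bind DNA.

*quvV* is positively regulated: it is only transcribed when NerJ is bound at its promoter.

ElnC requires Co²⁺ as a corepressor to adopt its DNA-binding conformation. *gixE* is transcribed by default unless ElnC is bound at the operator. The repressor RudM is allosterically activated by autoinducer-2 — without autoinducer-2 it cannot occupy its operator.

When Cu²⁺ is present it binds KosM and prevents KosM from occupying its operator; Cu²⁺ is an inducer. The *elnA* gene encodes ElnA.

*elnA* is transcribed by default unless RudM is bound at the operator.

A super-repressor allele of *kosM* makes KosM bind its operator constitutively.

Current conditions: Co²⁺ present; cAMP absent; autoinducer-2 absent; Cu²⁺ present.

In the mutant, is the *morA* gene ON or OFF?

KosM is constitutively active in this strain.
With repressor KosM bound, *dulA* is not transcribed.
So DulA is not produced.
Autoinducer-2 is absent, so RudM is inactive.
With no repressor bound, *elnA* is transcribed.
So ElnA is produced and active.
cAMP is absent, so NerJ is inactive.
Required activator NerJ is absent, so *quvV* is not transcribed.
So QuvV is not produced.
With repressor ElnA bound, *morA* is not transcribed.

OFF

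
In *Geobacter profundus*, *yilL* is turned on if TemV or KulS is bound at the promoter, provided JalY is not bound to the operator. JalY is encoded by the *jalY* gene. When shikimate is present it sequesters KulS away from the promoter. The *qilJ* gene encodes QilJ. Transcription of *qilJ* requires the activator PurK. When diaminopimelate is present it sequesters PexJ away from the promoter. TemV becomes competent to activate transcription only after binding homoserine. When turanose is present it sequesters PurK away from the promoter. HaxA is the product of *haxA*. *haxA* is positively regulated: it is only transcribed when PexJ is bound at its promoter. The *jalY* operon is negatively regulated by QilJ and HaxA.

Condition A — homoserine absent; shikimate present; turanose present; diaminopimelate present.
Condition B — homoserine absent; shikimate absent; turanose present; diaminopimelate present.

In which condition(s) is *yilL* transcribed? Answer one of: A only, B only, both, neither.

neither

Condition A:
Homoserine is absent, so TemV is inactive.
Shikimate is present, so KulS is inactive.
Turanose is present, so PurK is inactive.
Required activator PurK is absent, so *qilJ* is not transcribed.
So QilJ is not produced.
Diaminopimelate is present, so PexJ is inactive.
Required activator PexJ is absent, so *haxA* is not transcribed.
So HaxA is not produced.
With no repressor bound, *jalY* is transcribed.
So JalY is produced and active.
With repressor JalY bound, *yilL* is not transcribed.
→ *yilL* is OFF in A.
Condition B:
Homoserine is absent, so TemV is inactive.
Shikimate is absent, so KulS is active.
Turanose is present, so PurK is inactive.
Required activator PurK is absent, so *qilJ* is not transcribed.
So QilJ is not produced.
Diaminopimelate is present, so PexJ is inactive.
Required activator PexJ is absent, so *haxA* is not transcribed.
So HaxA is not produced.
With no repressor bound, *jalY* is transcribed.
So JalY is produced and active.
With repressor JalY bound, *yilL* is not transcribed.
→ *yilL* is OFF in B.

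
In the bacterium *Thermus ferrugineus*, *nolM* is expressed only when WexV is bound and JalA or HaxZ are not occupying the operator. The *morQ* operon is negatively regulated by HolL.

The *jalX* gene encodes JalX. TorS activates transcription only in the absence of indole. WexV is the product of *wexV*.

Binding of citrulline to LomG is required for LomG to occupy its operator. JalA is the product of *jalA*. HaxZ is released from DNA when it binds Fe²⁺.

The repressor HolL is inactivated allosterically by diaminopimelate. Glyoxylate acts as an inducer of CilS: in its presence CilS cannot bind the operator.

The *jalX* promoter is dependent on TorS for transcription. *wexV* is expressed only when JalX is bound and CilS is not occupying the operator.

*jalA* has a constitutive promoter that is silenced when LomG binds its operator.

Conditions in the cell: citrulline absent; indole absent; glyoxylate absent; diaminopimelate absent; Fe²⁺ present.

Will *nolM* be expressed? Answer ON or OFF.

Indole is absent, so TorS is active.
No repressor is bound and TorS is active, so *jalX* is transcribed.
So JalX is produced and active.
Glyoxylate is absent, so CilS is active.
With repressor CilS bound, *wexV* is not transcribed.
So WexV is not produced.
Citrulline is absent, so LomG is inactive.
With no repressor bound, *jalA* is transcribed.
So JalA is produced and active.
Fe²⁺ is present, so HaxZ is inactive.
With repressor JalA bound, *nolM* is not transcribed.

OFF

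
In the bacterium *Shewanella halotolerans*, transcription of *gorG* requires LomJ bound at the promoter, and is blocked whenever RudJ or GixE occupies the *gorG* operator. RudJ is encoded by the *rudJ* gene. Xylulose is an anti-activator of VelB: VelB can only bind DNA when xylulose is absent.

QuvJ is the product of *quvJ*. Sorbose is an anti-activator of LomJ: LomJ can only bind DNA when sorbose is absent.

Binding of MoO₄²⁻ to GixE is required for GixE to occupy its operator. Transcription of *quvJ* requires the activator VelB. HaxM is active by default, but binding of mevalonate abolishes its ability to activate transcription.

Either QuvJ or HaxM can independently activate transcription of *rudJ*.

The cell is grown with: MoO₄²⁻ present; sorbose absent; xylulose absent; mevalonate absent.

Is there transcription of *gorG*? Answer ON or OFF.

Xylulose is absent, so VelB is active.
No repressor is bound and VelB is active, so *quvJ* is transcribed.
So QuvJ is produced and active.
Mevalonate is absent, so HaxM is active.
Activator QuvJ is present, so *rudJ* is transcribed.
So RudJ is produced and active.
Sorbose is absent, so LomJ is active.
MoO₄²⁻ is present, so GixE is active.
With repressor RudJ bound, *gorG* is not transcribed.

OFF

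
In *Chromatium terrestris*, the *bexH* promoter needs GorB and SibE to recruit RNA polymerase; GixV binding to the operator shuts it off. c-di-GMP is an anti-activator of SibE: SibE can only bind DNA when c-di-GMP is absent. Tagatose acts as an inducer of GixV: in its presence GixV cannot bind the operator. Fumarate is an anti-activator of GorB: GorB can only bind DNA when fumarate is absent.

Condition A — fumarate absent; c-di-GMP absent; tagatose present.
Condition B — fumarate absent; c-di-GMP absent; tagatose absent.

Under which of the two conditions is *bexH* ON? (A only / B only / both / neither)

A only

Condition A:
Fumarate is absent, so GorB is active.
c-di-GMP is absent, so SibE is active.
Tagatose is present, so GixV is inactive.
No repressor is bound and GorB and SibE are active, so *bexH* is transcribed.
→ *bexH* is ON in A.
Condition B:
Fumarate is absent, so GorB is active.
c-di-GMP is absent, so SibE is active.
Tagatose is absent, so GixV is active.
With repressor GixV bound, *bexH* is not transcribed.
→ *bexH* is OFF in B.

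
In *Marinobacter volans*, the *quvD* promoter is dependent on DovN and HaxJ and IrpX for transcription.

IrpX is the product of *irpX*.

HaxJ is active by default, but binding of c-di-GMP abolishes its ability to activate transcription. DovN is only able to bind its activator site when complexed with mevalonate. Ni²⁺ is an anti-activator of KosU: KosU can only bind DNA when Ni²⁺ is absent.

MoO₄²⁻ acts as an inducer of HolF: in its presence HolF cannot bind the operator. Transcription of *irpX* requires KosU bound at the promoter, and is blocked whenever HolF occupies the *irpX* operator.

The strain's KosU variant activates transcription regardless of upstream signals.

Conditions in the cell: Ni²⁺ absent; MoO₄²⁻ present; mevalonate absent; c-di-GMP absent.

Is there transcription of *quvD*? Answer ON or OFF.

OFF

Mevalonate is absent, so DovN is inactive.
c-di-GMP is absent, so HaxJ is active.
KosU is constitutively active in this strain.
MoO₄²⁻ is present, so HolF is inactive.
No repressor is bound and KosU is active, so *irpX* is transcribed.
So IrpX is produced and active.
Required activator DovN is absent, so *quvD* is not transcribed.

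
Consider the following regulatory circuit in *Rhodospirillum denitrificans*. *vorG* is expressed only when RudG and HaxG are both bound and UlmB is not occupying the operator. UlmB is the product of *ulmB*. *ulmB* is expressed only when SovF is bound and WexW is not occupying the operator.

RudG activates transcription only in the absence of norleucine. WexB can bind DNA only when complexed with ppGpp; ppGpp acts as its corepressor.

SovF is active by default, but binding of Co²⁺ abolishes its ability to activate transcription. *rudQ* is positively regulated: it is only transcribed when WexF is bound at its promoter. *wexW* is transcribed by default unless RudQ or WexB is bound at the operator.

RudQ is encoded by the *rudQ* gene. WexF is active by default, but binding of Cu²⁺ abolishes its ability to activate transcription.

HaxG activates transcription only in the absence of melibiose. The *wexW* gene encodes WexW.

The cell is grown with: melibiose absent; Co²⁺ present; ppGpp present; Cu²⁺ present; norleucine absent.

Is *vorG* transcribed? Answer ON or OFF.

Norleucine is absent, so RudG is active.
Cu²⁺ is present, so WexF is inactive.
Required activator WexF is absent, so *rudQ* is not transcribed.
So RudQ is not produced.
ppGpp is present, so WexB is active.
With repressor WexB bound, *wexW* is not transcribed.
So WexW is not produced.
Co²⁺ is present, so SovF is inactive.
Required activator SovF is absent, so *ulmB* is not transcribed.
So UlmB is not produced.
Melibiose is absent, so HaxG is active.
No repressor is bound and RudG and HaxG are active, so *vorG* is transcribed.

ON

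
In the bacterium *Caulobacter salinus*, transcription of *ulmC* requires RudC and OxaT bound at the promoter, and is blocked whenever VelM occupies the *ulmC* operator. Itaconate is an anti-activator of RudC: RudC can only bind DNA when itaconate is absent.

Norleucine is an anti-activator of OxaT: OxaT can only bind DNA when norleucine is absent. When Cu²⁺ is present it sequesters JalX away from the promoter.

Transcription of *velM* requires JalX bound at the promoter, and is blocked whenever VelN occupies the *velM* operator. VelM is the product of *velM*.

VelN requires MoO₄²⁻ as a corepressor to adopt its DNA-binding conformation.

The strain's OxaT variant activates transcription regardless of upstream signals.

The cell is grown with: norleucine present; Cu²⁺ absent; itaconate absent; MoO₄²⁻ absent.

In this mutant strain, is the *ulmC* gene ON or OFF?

MoO₄²⁻ is absent, so VelN is inactive.
Cu²⁺ is absent, so JalX is active.
No repressor is bound and JalX is active, so *velM* is transcribed.
So VelM is produced and active.
Itaconate is absent, so RudC is active.
OxaT is constitutively active in this strain.
With repressor VelM bound, *ulmC* is not transcribed.

OFF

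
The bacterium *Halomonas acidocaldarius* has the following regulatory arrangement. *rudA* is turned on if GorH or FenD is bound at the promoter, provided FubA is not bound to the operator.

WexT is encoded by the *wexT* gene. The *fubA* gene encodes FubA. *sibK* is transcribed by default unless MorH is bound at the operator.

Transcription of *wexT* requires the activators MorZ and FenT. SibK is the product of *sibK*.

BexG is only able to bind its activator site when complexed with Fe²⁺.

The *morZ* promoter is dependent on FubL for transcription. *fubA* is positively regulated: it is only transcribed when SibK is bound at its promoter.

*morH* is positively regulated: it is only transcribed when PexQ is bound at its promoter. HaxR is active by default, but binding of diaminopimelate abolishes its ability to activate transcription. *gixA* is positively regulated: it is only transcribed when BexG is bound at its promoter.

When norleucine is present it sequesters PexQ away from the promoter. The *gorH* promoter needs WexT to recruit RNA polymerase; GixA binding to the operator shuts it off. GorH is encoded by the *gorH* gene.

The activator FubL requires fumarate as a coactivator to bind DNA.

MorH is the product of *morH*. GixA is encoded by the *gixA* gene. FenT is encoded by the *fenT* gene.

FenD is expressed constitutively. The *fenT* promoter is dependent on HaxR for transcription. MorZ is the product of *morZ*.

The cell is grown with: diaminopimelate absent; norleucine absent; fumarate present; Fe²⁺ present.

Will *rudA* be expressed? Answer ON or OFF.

ON

Fumarate is present, so FubL is active.
No repressor is bound and FubL is active, so *morZ* is transcribed.
So MorZ is produced and active.
Diaminopimelate is absent, so HaxR is active.
No repressor is bound and HaxR is active, so *fenT* is transcribed.
So FenT is produced and active.
No repressor is bound and MorZ and FenT are active, so *wexT* is transcribed.
So WexT is produced and active.
Fe²⁺ is present, so BexG is active.
No repressor is bound and BexG is active, so *gixA* is transcribed.
So GixA is produced and active.
With repressor GixA bound, *gorH* is not transcribed.
So GorH is not produced.
FenD is produced constitutively and is active.
Norleucine is absent, so PexQ is active.
No repressor is bound and PexQ is active, so *morH* is transcribed.
So MorH is produced and active.
With repressor MorH bound, *sibK* is not transcribed.
So SibK is not produced.
Required activator SibK is absent, so *fubA* is not transcribed.
So FubA is not produced.
Activator FenD is present, so *rudA* is transcribed.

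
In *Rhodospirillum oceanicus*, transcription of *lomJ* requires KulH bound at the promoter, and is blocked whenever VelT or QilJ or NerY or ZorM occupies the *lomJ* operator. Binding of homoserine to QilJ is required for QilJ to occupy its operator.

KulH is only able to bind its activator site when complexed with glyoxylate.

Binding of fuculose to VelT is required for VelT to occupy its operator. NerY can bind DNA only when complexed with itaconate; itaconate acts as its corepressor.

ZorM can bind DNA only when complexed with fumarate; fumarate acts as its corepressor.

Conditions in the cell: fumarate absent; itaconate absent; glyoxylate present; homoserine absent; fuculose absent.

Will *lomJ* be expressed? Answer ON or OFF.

Fuculose is absent, so VelT is inactive.
Glyoxylate is present, so KulH is active.
Homoserine is absent, so QilJ is inactive.
Itaconate is absent, so NerY is inactive.
Fumarate is absent, so ZorM is inactive.
No repressor is bound and KulH is active, so *lomJ* is transcribed.

ON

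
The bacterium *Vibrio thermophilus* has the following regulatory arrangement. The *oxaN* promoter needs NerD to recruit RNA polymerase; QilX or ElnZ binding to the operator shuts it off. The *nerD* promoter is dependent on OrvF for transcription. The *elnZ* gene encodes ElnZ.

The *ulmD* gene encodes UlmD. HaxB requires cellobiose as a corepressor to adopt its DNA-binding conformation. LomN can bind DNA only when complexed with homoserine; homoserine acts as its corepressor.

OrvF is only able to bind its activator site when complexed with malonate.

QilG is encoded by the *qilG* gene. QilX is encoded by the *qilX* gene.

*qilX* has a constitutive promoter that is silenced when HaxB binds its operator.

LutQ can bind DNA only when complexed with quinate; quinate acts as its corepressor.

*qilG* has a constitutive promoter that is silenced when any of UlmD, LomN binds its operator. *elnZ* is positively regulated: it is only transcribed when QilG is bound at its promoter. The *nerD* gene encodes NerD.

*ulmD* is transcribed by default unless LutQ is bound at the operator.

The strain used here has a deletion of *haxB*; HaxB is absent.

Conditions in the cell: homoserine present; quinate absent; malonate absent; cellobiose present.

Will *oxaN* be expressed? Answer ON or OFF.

HaxB is non-functional in this strain, so it has no effect.
With no repressor bound, *qilX* is transcribed.
So QilX is produced and active.
Malonate is absent, so OrvF is inactive.
Required activator OrvF is absent, so *nerD* is not transcribed.
So NerD is not produced.
Quinate is absent, so LutQ is inactive.
With no repressor bound, *ulmD* is transcribed.
So UlmD is produced and active.
Homoserine is present, so LomN is active.
With repressor UlmD bound, *qilG* is not transcribed.
So QilG is not produced.
Required activator QilG is absent, so *elnZ* is not transcribed.
So ElnZ is not produced.
With repressor QilX bound, *oxaN* is not transcribed.

OFF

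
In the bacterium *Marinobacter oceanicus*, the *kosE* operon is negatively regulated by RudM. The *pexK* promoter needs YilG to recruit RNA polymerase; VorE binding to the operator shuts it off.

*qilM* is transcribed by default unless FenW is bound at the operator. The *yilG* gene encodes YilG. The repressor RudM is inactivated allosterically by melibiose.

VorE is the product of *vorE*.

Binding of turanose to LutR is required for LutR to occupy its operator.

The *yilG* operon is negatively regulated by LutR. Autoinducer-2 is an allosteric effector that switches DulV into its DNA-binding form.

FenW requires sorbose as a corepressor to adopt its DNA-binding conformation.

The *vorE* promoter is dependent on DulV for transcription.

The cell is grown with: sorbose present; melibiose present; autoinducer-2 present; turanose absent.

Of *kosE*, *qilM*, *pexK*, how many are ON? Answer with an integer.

Melibiose is present, so RudM is inactive.
With no repressor bound, *kosE* is transcribed.
→ *kosE* is ON.
Sorbose is present, so FenW is active.
With repressor FenW bound, *qilM* is not transcribed.
→ *qilM* is OFF.
Turanose is absent, so LutR is inactive.
With no repressor bound, *yilG* is transcribed.
So YilG is produced and active.
Autoinducer-2 is present, so DulV is active.
No repressor is bound and DulV is active, so *vorE* is transcribed.
So VorE is produced and active.
With repressor VorE bound, *pexK* is not transcribed.
→ *pexK* is OFF.
1 of the 3 genes is transcribed.

1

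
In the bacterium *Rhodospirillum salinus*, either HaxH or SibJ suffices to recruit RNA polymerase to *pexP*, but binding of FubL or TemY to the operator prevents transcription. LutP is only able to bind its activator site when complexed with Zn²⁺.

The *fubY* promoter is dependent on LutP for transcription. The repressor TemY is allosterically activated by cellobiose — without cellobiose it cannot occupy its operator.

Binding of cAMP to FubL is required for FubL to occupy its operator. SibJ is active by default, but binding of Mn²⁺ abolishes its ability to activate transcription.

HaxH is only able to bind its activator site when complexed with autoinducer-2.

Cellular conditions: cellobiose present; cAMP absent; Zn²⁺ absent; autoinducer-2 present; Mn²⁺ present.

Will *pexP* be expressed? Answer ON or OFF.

Autoinducer-2 is present, so HaxH is active.
Mn²⁺ is present, so SibJ is inactive.
cAMP is absent, so FubL is inactive.
Cellobiose is present, so TemY is active.
With repressor TemY bound, *pexP* is not transcribed.

OFF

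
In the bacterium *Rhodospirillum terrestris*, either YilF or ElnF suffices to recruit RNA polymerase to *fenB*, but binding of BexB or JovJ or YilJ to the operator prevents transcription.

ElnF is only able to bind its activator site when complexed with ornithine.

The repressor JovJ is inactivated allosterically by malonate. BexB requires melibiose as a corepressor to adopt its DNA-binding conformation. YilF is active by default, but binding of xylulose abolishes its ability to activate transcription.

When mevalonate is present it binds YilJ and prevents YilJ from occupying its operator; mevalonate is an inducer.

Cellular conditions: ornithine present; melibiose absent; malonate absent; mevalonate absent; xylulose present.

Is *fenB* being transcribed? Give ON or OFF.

OFF

Melibiose is absent, so BexB is inactive.
Malonate is absent, so JovJ is active.
Mevalonate is absent, so YilJ is active.
Xylulose is present, so YilF is inactive.
Ornithine is present, so ElnF is active.
With repressor JovJ bound, *fenB* is not transcribed.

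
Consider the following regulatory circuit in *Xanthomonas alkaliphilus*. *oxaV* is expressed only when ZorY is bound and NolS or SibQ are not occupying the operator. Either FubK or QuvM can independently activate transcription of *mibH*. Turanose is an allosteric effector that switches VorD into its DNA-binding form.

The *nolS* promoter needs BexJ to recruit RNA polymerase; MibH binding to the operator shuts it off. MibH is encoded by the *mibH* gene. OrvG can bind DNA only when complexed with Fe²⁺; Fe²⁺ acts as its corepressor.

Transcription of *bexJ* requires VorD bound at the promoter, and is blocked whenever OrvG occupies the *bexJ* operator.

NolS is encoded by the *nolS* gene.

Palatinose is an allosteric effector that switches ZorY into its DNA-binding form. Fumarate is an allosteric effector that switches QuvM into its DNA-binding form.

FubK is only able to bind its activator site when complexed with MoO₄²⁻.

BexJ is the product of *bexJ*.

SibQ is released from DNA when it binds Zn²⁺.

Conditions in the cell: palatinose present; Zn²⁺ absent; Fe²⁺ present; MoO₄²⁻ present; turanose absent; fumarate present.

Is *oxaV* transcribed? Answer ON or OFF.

OFF

Palatinose is present, so ZorY is active.
Fe²⁺ is present, so OrvG is active.
Turanose is absent, so VorD is inactive.
With repressor OrvG bound, *bexJ* is not transcribed.
So BexJ is not produced.
MoO₄²⁻ is present, so FubK is active.
Fumarate is present, so QuvM is active.
Activator FubK is present, so *mibH* is transcribed.
So MibH is produced and active.
With repressor MibH bound, *nolS* is not transcribed.
So NolS is not produced.
Zn²⁺ is absent, so SibQ is active.
With repressor SibQ bound, *oxaV* is not transcribed.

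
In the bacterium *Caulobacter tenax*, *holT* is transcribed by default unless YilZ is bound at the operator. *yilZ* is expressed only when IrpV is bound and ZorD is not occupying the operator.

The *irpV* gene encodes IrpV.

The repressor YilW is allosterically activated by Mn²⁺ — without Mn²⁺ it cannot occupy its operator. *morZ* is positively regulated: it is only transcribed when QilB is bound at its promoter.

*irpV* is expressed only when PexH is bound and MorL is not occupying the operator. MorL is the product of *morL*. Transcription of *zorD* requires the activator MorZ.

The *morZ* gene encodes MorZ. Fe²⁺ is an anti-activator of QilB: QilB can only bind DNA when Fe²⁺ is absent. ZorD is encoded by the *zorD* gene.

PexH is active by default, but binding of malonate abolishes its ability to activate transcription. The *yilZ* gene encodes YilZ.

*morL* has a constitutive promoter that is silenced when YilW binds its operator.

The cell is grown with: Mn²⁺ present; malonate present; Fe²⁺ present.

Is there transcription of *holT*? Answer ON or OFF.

Fe²⁺ is present, so QilB is inactive.
Required activator QilB is absent, so *morZ* is not transcribed.
So MorZ is not produced.
Required activator MorZ is absent, so *zorD* is not transcribed.
So ZorD is not produced.
Malonate is present, so PexH is inactive.
Mn²⁺ is present, so YilW is active.
With repressor YilW bound, *morL* is not transcribed.
So MorL is not produced.
Required activator PexH is absent, so *irpV* is not transcribed.
So IrpV is not produced.
Required activator IrpV is absent, so *yilZ* is not transcribed.
So YilZ is not produced.
With no repressor bound, *holT* is transcribed.

ON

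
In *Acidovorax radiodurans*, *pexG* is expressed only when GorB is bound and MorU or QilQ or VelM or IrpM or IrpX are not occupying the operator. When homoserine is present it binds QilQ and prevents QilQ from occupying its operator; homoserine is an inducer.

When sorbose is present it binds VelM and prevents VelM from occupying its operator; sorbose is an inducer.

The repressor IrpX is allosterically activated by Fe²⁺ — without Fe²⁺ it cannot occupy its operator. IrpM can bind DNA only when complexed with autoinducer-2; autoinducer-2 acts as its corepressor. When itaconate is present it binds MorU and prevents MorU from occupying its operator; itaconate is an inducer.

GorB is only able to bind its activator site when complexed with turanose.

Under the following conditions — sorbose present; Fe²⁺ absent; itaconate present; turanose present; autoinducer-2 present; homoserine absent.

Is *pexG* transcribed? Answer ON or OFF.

OFF

Itaconate is present, so MorU is inactive.
Turanose is present, so GorB is active.
Homoserine is absent, so QilQ is active.
Sorbose is present, so VelM is inactive.
Autoinducer-2 is present, so IrpM is active.
Fe²⁺ is absent, so IrpX is inactive.
With repressor QilQ bound, *pexG* is not transcribed.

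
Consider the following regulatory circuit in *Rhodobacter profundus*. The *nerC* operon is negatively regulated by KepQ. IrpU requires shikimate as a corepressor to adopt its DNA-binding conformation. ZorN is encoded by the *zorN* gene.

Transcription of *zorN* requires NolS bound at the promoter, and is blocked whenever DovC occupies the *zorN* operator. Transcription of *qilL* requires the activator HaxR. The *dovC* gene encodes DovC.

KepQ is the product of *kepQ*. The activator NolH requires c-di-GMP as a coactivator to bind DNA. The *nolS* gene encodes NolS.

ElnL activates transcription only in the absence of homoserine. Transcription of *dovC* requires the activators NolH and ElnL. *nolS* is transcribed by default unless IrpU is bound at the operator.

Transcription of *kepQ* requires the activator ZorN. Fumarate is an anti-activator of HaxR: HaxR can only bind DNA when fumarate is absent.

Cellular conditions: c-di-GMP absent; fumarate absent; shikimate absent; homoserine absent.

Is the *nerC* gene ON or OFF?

OFF

Shikimate is absent, so IrpU is inactive.
With no repressor bound, *nolS* is transcribed.
So NolS is produced and active.
c-di-GMP is absent, so NolH is inactive.
Homoserine is absent, so ElnL is active.
Required activator NolH is absent, so *dovC* is not transcribed.
So DovC is not produced.
No repressor is bound and NolS is active, so *zorN* is transcribed.
So ZorN is produced and active.
No repressor is bound and ZorN is active, so *kepQ* is transcribed.
So KepQ is produced and active.
With repressor KepQ bound, *nerC* is not transcribed.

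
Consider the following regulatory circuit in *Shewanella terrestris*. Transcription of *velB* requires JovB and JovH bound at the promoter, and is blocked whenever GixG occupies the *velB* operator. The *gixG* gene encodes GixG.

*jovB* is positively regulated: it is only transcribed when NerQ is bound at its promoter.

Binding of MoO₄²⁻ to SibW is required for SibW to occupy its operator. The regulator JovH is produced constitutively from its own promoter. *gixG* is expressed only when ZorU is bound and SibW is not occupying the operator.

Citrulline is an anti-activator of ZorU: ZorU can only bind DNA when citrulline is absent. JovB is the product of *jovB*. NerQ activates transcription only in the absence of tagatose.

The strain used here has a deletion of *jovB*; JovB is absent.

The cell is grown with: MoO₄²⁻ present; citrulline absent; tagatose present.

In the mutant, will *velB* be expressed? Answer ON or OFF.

OFF

JovB is non-functional in this strain, so it has no effect.
MoO₄²⁻ is present, so SibW is active.
Citrulline is absent, so ZorU is active.
With repressor SibW bound, *gixG* is not transcribed.
So GixG is not produced.
JovH is produced constitutively and is active.
Required activator JovB is absent, so *velB* is not transcribed.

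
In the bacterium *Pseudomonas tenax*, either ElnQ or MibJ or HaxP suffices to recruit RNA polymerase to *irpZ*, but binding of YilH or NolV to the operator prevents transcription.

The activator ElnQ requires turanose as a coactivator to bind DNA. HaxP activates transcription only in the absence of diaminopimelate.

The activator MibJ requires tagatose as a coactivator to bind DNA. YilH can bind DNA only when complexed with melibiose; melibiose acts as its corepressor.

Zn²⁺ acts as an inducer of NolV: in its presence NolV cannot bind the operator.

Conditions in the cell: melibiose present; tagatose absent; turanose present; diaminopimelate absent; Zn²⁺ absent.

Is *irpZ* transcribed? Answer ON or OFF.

Turanose is present, so ElnQ is active.
Tagatose is absent, so MibJ is inactive.
Diaminopimelate is absent, so HaxP is active.
Melibiose is present, so YilH is active.
Zn²⁺ is absent, so NolV is active.
With repressor YilH bound, *irpZ* is not transcribed.

OFF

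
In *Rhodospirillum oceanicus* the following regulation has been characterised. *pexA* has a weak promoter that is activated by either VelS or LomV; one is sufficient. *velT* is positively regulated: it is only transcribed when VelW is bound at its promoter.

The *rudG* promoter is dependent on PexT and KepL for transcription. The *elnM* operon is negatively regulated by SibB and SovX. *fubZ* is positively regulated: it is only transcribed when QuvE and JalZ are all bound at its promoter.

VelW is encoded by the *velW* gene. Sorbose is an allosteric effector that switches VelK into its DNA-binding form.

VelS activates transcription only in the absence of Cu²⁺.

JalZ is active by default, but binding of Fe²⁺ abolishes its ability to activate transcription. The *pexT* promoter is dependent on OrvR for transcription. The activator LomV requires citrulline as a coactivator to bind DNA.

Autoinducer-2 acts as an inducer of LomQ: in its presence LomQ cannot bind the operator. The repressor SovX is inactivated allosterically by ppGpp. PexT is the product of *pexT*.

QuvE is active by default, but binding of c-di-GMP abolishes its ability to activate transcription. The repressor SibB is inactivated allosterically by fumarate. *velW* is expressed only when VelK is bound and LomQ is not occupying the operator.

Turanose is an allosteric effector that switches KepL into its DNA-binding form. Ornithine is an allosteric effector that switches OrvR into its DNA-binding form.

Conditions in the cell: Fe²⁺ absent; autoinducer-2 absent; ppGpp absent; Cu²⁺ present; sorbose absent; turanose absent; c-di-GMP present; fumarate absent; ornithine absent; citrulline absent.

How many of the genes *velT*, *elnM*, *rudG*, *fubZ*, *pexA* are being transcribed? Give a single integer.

0

Autoinducer-2 is absent, so LomQ is active.
Sorbose is absent, so VelK is inactive.
With repressor LomQ bound, *velW* is not transcribed.
So VelW is not produced.
Required activator VelW is absent, so *velT* is not transcribed.
→ *velT* is OFF.
Fumarate is absent, so SibB is active.
ppGpp is absent, so SovX is active.
With repressor SibB bound, *elnM* is not transcribed.
→ *elnM* is OFF.
Ornithine is absent, so OrvR is inactive.
Required activator OrvR is absent, so *pexT* is not transcribed.
So PexT is not produced.
Turanose is absent, so KepL is inactive.
Required activator PexT is absent, so *rudG* is not transcribed.
→ *rudG* is OFF.
c-di-GMP is present, so QuvE is inactive.
Fe²⁺ is absent, so JalZ is active.
Required activator QuvE is absent, so *fubZ* is not transcribed.
→ *fubZ* is OFF.
Cu²⁺ is present, so VelS is inactive.
Citrulline is absent, so LomV is inactive.
No activator is available at the *pexA* promoter, so *pexA* is not transcribed.
→ *pexA* is OFF.
0 of the 5 genes are transcribed.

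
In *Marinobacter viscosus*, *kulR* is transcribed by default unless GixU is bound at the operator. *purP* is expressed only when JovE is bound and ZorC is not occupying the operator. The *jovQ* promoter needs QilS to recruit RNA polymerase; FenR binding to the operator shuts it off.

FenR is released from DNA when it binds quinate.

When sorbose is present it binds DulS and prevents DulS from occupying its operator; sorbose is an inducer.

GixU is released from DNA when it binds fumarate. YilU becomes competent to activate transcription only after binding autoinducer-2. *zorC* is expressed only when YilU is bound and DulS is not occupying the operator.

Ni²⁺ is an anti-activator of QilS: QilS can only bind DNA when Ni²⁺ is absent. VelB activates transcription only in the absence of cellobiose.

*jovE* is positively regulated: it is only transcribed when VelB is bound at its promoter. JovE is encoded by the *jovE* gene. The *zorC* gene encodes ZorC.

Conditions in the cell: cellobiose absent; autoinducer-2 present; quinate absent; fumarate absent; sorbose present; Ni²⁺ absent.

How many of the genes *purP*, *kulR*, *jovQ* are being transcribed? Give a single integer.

Cellobiose is absent, so VelB is active.
No repressor is bound and VelB is active, so *jovE* is transcribed.
So JovE is produced and active.
Sorbose is present, so DulS is inactive.
Autoinducer-2 is present, so YilU is active.
No repressor is bound and YilU is active, so *zorC* is transcribed.
So ZorC is produced and active.
With repressor ZorC bound, *purP* is not transcribed.
→ *purP* is OFF.
Fumarate is absent, so GixU is active.
With repressor GixU bound, *kulR* is not transcribed.
→ *kulR* is OFF.
Ni²⁺ is absent, so QilS is active.
Quinate is absent, so FenR is active.
With repressor FenR bound, *jovQ* is not transcribed.
→ *jovQ* is OFF.
0 of the 3 genes are transcribed.

0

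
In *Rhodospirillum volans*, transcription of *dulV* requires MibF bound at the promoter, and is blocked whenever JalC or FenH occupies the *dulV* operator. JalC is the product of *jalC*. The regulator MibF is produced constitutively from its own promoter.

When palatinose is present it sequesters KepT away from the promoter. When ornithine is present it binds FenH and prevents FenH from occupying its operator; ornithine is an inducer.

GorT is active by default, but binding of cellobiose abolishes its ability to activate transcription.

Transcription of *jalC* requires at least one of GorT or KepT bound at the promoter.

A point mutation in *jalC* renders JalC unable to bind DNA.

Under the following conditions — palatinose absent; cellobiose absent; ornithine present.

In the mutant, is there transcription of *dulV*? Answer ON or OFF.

JalC is non-functional in this strain, so it has no effect.
Ornithine is present, so FenH is inactive.
MibF is produced constitutively and is active.
No repressor is bound and MibF is active, so *dulV* is transcribed.

ON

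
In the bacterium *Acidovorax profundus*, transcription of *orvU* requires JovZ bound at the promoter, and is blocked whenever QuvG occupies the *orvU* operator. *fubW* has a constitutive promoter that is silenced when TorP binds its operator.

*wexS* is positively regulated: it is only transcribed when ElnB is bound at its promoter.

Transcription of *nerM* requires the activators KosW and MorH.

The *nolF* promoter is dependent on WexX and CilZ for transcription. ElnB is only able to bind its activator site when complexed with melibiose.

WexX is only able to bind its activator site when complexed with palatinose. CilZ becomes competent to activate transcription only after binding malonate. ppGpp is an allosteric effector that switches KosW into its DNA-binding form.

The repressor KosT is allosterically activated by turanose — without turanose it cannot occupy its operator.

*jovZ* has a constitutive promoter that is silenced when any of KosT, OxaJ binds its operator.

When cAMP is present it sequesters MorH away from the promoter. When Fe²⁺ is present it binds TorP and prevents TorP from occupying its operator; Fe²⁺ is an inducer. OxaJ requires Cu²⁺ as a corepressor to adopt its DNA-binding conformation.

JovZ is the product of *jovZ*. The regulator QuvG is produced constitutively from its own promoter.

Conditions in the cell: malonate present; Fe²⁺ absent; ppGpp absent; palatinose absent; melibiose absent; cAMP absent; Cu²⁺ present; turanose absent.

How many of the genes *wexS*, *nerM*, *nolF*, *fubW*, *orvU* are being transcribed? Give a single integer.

Melibiose is absent, so ElnB is inactive.
Required activator ElnB is absent, so *wexS* is not transcribed.
→ *wexS* is OFF.
ppGpp is absent, so KosW is inactive.
cAMP is absent, so MorH is active.
Required activator KosW is absent, so *nerM* is not transcribed.
→ *nerM* is OFF.
Palatinose is absent, so WexX is inactive.
Malonate is present, so CilZ is active.
Required activator WexX is absent, so *nolF* is not transcribed.
→ *nolF* is OFF.
Fe²⁺ is absent, so TorP is active.
With repressor TorP bound, *fubW* is not transcribed.
→ *fubW* is OFF.
Turanose is absent, so KosT is inactive.
Cu²⁺ is present, so OxaJ is active.
With repressor OxaJ bound, *jovZ* is not transcribed.
So JovZ is not produced.
QuvG is produced constitutively and is active.
With repressor QuvG bound, *orvU* is not transcribed.
→ *orvU* is OFF.
0 of the 5 genes are transcribed.

0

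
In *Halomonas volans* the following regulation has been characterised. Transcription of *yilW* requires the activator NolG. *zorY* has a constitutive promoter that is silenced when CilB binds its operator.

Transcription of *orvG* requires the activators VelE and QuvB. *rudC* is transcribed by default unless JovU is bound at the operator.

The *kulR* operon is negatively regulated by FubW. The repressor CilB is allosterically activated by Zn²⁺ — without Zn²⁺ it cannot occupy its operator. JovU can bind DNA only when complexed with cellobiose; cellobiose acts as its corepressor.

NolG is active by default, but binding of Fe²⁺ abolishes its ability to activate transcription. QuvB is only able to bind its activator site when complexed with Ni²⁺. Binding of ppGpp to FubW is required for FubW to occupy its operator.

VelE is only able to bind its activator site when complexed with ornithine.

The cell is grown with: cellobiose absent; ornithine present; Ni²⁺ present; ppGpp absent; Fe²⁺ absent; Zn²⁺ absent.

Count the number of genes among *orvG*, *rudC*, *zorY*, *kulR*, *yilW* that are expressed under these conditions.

5

Ornithine is present, so VelE is active.
Ni²⁺ is present, so QuvB is active.
No repressor is bound and VelE and QuvB are active, so *orvG* is transcribed.
→ *orvG* is ON.
Cellobiose is absent, so JovU is inactive.
With no repressor bound, *rudC* is transcribed.
→ *rudC* is ON.
Zn²⁺ is absent, so CilB is inactive.
With no repressor bound, *zorY* is transcribed.
→ *zorY* is ON.
ppGpp is absent, so FubW is inactive.
With no repressor bound, *kulR* is transcribed.
→ *kulR* is ON.
Fe²⁺ is absent, so NolG is active.
No repressor is bound and NolG is active, so *yilW* is transcribed.
→ *yilW* is ON.
5 of the 5 genes are transcribed.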